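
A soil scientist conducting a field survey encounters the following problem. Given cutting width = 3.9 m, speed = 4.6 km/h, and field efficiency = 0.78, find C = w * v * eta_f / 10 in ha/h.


C = w * v * eta_f / 10
  = 3.9 * 4.6 * 0.78 / 10
  = 13.99 / 10
  = 1.40 ha/h


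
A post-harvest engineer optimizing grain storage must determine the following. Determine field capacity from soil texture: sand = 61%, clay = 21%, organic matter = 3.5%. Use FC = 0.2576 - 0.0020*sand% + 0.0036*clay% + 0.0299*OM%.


FC = 0.2576 - 0.0020*61 + 0.0036*21 + 0.0299*3.5
   = 0.2576 - 0.1220 + 0.0756 + 0.1047
   = 0.3159


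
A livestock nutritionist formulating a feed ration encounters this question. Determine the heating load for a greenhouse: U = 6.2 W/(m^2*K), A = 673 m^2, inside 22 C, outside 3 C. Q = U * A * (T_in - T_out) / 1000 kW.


dT = 22 - (3) = 19 K
Q = U * A * dT
  = 6.2 * 673 * 19
  = 79279.40 W = 79.28 kW


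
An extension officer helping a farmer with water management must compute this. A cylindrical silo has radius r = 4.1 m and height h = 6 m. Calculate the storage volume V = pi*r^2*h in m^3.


V = pi * r^2 * h
  = pi * 4.1^2 * 6
  = pi * 16.81 * 6
  = 316.86 m^3


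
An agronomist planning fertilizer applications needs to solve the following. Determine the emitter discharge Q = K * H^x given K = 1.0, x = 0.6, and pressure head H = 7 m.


Q = K * H^x
  = 1.0 * 7^0.6
  = 1.0 * 3.2141
  = 3.21 L/h


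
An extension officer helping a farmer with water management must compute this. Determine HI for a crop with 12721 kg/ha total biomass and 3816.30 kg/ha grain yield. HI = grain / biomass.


HI = grain_yield / biomass
   = 3816.30 / 12721
   = 0.30


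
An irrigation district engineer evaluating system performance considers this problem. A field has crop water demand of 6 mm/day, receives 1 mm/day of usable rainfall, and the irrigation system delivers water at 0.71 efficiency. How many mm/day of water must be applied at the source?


IWR = (ETc - Pe) / Ea
    = (6 - 1) / 0.71
    = 5 / 0.71
    = 7.04 mm/day


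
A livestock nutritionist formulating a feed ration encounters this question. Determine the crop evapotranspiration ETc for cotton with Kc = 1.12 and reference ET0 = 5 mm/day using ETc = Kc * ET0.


ETc = Kc * ET0
    = 1.12 * 5
    = 5.60 mm/day


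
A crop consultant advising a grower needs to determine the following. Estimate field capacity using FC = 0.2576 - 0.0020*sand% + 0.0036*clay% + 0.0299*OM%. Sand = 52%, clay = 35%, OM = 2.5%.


FC = 0.2576 - 0.0020*52 + 0.0036*35 + 0.0299*2.5
   = 0.2576 - 0.1040 + 0.1260 + 0.0748
   = 0.3544


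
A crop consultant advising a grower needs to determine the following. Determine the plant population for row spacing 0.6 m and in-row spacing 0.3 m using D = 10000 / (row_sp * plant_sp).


D = 10000 / (row_sp * plant_sp)
  = 10000 / (0.6 * 0.3)
  = 10000 / 0.1800
  = 55555.56 plants/ha


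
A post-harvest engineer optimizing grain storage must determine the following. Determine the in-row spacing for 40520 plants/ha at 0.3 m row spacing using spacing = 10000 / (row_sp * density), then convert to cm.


spacing = 10000 / (row_sp * density)
        = 10000 / (0.3 * 40520)
        = 10000 / 12156
        = 0.82264 m = 82.26 cm


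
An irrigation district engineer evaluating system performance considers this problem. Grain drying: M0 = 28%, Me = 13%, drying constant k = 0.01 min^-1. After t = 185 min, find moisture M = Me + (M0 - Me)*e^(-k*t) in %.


M = Me + (M0 - Me) * e^(-k*t)
  = 13 + (28 - 13) * e^(-0.01*185)
  = 13 + 15 * e^(-1.850)
  = 13 + 15 * 0.15724
  = 13 + 2.3586
  = 15.36%


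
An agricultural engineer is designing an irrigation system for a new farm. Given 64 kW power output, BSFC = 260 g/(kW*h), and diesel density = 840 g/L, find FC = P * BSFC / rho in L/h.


FC = P * BSFC / rho_fuel
   = 64 * 260 / 840
   = 16640 / 840
   = 19.81 L/h


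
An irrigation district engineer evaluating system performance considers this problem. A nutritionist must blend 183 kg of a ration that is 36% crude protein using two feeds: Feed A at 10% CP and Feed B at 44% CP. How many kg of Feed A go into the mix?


parts_A = CP_b - target = 44 - 36 = 8
parts_B = target - CP_a = 36 - 10 = 26
total_parts = 8 + 26 = 34
Feed A = 183 * 8 / 34 = 43.06 kg
Feed B = 183 * 26 / 34 = 139.94 kg

43.06 kg


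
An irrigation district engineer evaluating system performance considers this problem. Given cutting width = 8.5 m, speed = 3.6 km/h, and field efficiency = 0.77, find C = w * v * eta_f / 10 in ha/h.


C = w * v * eta_f / 10
  = 8.5 * 3.6 * 0.77 / 10
  = 23.56 / 10
  = 2.36 ha/h


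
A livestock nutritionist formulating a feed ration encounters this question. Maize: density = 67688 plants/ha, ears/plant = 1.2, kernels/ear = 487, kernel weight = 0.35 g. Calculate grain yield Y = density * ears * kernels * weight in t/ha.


Y = density * ears * kernels * kw
  = 67688 * 1.2 * 487 * 0.35 g/ha
  = 13844903.52 g/ha
  = 13844.90 kg/ha = 13.84 t/ha


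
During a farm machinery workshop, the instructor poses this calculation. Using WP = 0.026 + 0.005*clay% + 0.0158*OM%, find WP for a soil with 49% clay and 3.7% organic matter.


WP = 0.026 + 0.005*49 + 0.0158*3.7
   = 0.026 + 0.2450 + 0.0585
   = 0.3295


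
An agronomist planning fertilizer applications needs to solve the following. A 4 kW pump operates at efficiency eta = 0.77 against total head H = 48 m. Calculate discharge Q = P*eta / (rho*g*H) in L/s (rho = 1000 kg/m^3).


Q = (P * 1000 * eta) / (rho * g * H)
  = (4 * 1000 * 0.77) / (1000 * 9.81 * 48)
  = 3080 / 470880
  = 0.00654 m^3/s = 6.54 L/s


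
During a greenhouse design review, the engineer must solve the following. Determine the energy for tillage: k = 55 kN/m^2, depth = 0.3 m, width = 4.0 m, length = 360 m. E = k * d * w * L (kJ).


E = k * d * w * L
  = 55 * 0.3 * 4.0 * 360
  = 23760 kJ


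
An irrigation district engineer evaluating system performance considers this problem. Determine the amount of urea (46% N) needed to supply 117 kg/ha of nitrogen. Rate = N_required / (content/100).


Rate = N_required / (N_content / 100)
     = 117 / (46 / 100)
     = 117 / 0.46
     = 254.35 kg/ha


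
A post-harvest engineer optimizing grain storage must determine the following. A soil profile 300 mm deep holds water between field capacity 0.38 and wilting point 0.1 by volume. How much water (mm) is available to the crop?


AW = (FC - WP) * D
   = (0.38 - 0.1) * 300
   = 0.28 * 300
   = 84 mm


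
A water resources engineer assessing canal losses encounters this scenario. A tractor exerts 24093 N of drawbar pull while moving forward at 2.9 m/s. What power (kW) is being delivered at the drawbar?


P = F * v / 1000
  = 24093 * 2.9 / 1000
  = 69869.70 / 1000
  = 69.87 kW


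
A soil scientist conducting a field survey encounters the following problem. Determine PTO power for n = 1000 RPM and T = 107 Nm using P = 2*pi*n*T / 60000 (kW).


P = 2*pi*n*T / 60000
  = 2*pi * 1000 * 107 / 60000
  = 672300.83 / 60000
  = 11.21 kW


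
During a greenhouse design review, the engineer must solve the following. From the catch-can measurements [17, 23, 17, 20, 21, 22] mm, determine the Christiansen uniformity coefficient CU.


xbar = 120 / 6 = 20
sum|xi - xbar| = 12
CU = 100 * (1 - 12 / (6 * 20))
   = 100 * (1 - 0.1000)
   = 90%


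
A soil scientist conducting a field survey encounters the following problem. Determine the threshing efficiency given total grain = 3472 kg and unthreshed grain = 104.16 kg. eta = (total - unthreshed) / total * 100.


eta = (total - unthreshed) / total * 100
    = (3472 - 104.16) / 3472 * 100
    = 3367.84 / 3472 * 100
    = 97%


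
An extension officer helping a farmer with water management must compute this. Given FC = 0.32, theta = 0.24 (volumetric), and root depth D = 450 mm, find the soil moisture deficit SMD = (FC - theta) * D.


SMD = (FC - theta) * D
    = (0.32 - 0.24) * 450
    = 0.080 * 450
    = 36 mm


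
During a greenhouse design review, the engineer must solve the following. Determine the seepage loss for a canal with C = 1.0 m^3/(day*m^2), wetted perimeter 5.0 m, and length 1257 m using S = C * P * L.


S = C * P * L
  = 1.0 * 5.0 * 1257
  = 6285 m^3/day


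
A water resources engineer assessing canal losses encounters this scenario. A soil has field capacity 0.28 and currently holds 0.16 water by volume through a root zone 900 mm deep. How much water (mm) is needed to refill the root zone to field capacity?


SMD = (FC - theta) * D
    = (0.28 - 0.16) * 900
    = 0.120 * 900
    = 108 mm


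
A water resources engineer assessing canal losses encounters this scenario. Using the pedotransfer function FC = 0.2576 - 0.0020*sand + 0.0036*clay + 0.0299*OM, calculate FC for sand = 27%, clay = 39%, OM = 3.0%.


FC = 0.2576 - 0.0020*27 + 0.0036*39 + 0.0299*3.0
   = 0.2576 - 0.0540 + 0.1404 + 0.0897
   = 0.4337


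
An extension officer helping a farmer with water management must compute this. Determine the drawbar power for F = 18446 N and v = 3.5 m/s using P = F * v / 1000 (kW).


P = F * v / 1000
  = 18446 * 3.5 / 1000
  = 64561 / 1000
  = 64.56 kW


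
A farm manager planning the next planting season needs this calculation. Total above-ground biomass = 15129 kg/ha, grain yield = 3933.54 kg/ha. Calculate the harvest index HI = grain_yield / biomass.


HI = grain_yield / biomass
   = 3933.54 / 15129
   = 0.26


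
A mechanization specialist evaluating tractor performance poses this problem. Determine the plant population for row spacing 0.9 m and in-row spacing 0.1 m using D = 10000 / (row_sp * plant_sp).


D = 10000 / (row_sp * plant_sp)
  = 10000 / (0.9 * 0.1)
  = 10000 / 0.0900
  = 111111.11 plants/ha


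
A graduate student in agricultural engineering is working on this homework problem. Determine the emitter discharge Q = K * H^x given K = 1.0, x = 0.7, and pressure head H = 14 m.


Q = K * H^x
  = 1.0 * 14^0.7
  = 1.0 * 6.3429
  = 6.34 L/h


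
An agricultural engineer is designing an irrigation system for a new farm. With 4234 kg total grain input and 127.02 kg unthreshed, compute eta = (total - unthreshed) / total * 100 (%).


eta = (total - unthreshed) / total * 100
    = (4234 - 127.02) / 4234 * 100
    = 4106.98 / 4234 * 100
    = 97%


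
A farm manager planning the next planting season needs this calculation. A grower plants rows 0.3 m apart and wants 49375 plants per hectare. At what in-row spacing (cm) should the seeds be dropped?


spacing = 10000 / (row_sp * density)
        = 10000 / (0.3 * 49375)
        = 10000 / 14812.50
        = 0.67511 m = 67.51 cm


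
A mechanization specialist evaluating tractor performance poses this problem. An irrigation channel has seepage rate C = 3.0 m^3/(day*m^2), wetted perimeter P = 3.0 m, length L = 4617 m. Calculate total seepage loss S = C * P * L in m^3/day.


S = C * P * L
  = 3.0 * 3.0 * 4617
  = 41553 m^3/day


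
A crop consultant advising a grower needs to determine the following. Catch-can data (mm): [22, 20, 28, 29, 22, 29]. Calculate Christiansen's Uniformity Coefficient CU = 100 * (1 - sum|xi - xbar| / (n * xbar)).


xbar = 150 / 6 = 25
sum|xi - xbar| = 22
CU = 100 * (1 - 22 / (6 * 25))
   = 100 * (1 - 0.1467)
   = 85.33%


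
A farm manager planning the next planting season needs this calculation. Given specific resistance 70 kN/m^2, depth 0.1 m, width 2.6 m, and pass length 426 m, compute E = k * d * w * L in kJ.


E = k * d * w * L
  = 70 * 0.1 * 2.6 * 426
  = 7753.20 kJ


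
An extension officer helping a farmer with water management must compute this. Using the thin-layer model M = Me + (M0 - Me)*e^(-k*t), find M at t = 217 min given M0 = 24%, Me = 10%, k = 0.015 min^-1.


M = Me + (M0 - Me) * e^(-k*t)
  = 10 + (24 - 10) * e^(-0.015*217)
  = 10 + 14 * e^(-3.255)
  = 10 + 14 * 0.03858
  = 10 + 0.5401
  = 10.54%


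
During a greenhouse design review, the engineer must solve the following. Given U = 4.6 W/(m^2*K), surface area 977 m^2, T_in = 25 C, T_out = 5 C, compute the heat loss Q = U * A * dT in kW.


dT = 25 - (5) = 20 K
Q = U * A * dT
  = 4.6 * 977 * 20
  = 89884 W = 89.88 kW


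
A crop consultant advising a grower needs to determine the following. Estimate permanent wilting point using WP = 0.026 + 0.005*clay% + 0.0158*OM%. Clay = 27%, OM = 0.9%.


WP = 0.026 + 0.005*27 + 0.0158*0.9
   = 0.026 + 0.1350 + 0.0142
   = 0.1752


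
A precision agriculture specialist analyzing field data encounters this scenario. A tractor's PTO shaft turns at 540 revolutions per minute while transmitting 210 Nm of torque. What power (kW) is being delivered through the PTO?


P = 2*pi*n*T / 60000
  = 2*pi * 540 * 210 / 60000
  = 712513.21 / 60000
  = 11.88 kW


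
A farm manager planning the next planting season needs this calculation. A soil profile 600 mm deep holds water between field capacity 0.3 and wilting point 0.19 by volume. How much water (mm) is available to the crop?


AW = (FC - WP) * D
   = (0.3 - 0.19) * 600
   = 0.11 * 600
   = 66 mm


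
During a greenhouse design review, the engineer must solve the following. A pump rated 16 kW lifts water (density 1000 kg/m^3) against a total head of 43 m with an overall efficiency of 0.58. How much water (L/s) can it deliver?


Q = (P * 1000 * eta) / (rho * g * H)
  = (16 * 1000 * 0.58) / (1000 * 9.81 * 43)
  = 9280 / 421830
  = 0.02200 m^3/s = 22.00 L/s


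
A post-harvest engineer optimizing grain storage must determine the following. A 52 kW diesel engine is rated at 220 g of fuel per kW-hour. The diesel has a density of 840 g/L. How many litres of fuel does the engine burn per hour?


FC = P * BSFC / rho_fuel
   = 52 * 220 / 840
   = 11440 / 840
   = 13.62 L/h


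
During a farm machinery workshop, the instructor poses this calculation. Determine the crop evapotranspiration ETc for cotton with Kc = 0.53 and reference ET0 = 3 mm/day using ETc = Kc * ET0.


ETc = Kc * ET0
    = 0.53 * 3
    = 1.59 mm/day


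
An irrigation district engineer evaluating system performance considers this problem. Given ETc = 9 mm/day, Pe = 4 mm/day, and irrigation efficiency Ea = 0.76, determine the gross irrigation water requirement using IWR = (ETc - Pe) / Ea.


IWR = (ETc - Pe) / Ea
    = (9 - 4) / 0.76
    = 5 / 0.76
    = 6.58 mm/day


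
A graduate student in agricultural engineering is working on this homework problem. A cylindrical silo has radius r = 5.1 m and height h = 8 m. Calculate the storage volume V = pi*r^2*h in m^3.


V = pi * r^2 * h
  = pi * 5.1^2 * 8
  = pi * 26.01 * 8
  = 653.70 m^3


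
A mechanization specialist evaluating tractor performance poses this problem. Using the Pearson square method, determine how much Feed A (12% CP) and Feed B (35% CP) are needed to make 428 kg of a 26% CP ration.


parts_A = CP_b - target = 35 - 26 = 9
parts_B = target - CP_a = 26 - 12 = 14
total_parts = 9 + 14 = 23
Feed A = 428 * 9 / 23 = 167.48 kg
Feed B = 428 * 14 / 23 = 260.52 kg

167.48 kg


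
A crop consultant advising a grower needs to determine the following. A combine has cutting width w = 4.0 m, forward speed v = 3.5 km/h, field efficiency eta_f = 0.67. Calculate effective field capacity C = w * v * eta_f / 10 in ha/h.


C = w * v * eta_f / 10
  = 4.0 * 3.5 * 0.67 / 10
  = 9.38 / 10
  = 0.94 ha/h


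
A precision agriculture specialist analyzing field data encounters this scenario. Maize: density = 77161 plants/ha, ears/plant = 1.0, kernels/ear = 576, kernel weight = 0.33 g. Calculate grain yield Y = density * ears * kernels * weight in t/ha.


Y = density * ears * kernels * kw
  = 77161 * 1.0 * 576 * 0.33 g/ha
  = 14666762.88 g/ha
  = 14666.76 kg/ha = 14.67 t/ha


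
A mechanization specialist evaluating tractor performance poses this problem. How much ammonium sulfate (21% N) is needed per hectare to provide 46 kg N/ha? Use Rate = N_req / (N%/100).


Rate = N_required / (N_content / 100)
     = 46 / (21 / 100)
     = 46 / 0.21
     = 219.05 kg/ha


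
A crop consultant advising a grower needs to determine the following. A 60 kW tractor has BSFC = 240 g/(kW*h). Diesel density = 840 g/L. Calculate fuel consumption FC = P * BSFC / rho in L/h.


FC = P * BSFC / rho_fuel
   = 60 * 240 / 840
   = 14400 / 840
   = 17.14 L/h


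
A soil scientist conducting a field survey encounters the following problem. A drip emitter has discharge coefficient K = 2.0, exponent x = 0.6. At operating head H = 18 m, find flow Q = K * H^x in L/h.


Q = K * H^x
  = 2.0 * 18^0.6
  = 2.0 * 5.6645
  = 11.33 L/h


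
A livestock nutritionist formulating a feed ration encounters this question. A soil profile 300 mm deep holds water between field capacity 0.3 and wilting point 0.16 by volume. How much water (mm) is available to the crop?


AW = (FC - WP) * D
   = (0.3 - 0.16) * 300
   = 0.14 * 300
   = 42 mm


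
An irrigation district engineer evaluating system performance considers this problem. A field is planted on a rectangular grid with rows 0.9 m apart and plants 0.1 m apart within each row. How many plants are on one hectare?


D = 10000 / (row_sp * plant_sp)
  = 10000 / (0.9 * 0.1)
  = 10000 / 0.0900
  = 111111.11 plants/ha


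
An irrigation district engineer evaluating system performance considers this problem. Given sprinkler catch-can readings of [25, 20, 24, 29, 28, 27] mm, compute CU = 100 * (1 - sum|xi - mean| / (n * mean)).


xbar = 153 / 6 = 25.500
sum|xi - xbar| = 15
CU = 100 * (1 - 15 / (6 * 25.500))
   = 100 * (1 - 0.0980)
   = 90.20%


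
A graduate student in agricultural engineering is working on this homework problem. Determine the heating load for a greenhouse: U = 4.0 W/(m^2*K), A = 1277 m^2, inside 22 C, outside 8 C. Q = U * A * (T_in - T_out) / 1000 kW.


dT = 22 - (8) = 14 K
Q = U * A * dT
  = 4.0 * 1277 * 14
  = 71512 W = 71.51 kW


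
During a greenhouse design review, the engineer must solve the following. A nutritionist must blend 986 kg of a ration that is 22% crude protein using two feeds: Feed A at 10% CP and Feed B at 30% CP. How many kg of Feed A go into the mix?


parts_A = CP_b - target = 30 - 22 = 8
parts_B = target - CP_a = 22 - 10 = 12
total_parts = 8 + 12 = 20
Feed A = 986 * 8 / 20 = 394.40 kg
Feed B = 986 * 12 / 20 = 591.60 kg

394.40 kg


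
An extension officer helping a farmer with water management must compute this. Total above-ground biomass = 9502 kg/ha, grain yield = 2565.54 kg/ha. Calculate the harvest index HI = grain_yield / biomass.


HI = grain_yield / biomass
   = 2565.54 / 9502
   = 0.27


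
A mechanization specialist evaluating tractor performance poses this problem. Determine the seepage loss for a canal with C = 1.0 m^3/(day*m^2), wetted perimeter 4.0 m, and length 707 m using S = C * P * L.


S = C * P * L
  = 1.0 * 4.0 * 707
  = 2828 m^3/day


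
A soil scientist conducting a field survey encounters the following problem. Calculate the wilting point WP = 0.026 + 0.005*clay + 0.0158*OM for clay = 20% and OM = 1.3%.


WP = 0.026 + 0.005*20 + 0.0158*1.3
   = 0.026 + 0.1000 + 0.0205
   = 0.1465


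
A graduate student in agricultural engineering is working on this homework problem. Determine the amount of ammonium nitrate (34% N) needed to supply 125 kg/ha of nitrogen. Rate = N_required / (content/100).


Rate = N_required / (N_content / 100)
     = 125 / (34 / 100)
     = 125 / 0.34
     = 367.65 kg/ha


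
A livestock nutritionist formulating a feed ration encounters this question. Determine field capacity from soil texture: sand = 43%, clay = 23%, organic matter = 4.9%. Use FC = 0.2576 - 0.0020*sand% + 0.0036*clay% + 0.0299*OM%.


FC = 0.2576 - 0.0020*43 + 0.0036*23 + 0.0299*4.9
   = 0.2576 - 0.0860 + 0.0828 + 0.1465
   = 0.4009


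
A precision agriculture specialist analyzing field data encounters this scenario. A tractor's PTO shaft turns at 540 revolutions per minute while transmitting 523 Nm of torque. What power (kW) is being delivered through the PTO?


P = 2*pi*n*T / 60000
  = 2*pi * 540 * 523 / 60000
  = 1774497.19 / 60000
  = 29.57 kW


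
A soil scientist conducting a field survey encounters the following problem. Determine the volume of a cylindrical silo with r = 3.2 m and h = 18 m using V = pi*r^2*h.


V = pi * r^2 * h
  = pi * 3.2^2 * 18
  = pi * 10.24 * 18
  = 579.06 m^3


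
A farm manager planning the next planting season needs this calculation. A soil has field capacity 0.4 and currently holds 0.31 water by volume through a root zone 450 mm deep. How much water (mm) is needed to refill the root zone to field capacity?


SMD = (FC - theta) * D
    = (0.4 - 0.31) * 450
    = 0.090 * 450
    = 40.50 mm


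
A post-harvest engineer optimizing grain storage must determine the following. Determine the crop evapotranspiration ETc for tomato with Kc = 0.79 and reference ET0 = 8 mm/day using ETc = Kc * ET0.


ETc = Kc * ET0
    = 0.79 * 8
    = 6.32 mm/day


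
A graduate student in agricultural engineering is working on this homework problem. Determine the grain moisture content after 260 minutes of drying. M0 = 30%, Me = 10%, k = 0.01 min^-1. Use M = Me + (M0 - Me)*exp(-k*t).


M = Me + (M0 - Me) * e^(-k*t)
  = 10 + (30 - 10) * e^(-0.01*260)
  = 10 + 20 * e^(-2.600)
  = 10 + 20 * 0.07427
  = 10 + 1.4855
  = 11.49%


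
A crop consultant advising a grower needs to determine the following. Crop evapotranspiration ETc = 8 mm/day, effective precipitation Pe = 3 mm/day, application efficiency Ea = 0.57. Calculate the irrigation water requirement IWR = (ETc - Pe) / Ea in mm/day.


IWR = (ETc - Pe) / Ea
    = (8 - 3) / 0.57
    = 5 / 0.57
    = 8.77 mm/day


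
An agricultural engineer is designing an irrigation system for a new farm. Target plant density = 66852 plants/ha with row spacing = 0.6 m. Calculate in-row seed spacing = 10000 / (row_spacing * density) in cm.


spacing = 10000 / (row_sp * density)
        = 10000 / (0.6 * 66852)
        = 10000 / 40111.20
        = 0.24931 m = 24.93 cm


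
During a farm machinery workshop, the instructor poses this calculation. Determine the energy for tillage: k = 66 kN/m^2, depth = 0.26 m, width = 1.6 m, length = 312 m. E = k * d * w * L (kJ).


E = k * d * w * L
  = 66 * 0.26 * 1.6 * 312
  = 8566.27 kJ


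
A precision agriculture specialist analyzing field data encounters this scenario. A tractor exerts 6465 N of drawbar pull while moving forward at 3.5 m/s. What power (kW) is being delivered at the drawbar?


P = F * v / 1000
  = 6465 * 3.5 / 1000
  = 22627.50 / 1000
  = 22.63 kW


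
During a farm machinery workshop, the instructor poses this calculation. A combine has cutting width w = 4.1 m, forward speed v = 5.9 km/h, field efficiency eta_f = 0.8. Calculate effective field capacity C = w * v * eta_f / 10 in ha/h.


C = w * v * eta_f / 10
  = 4.1 * 5.9 * 0.8 / 10
  = 19.35 / 10
  = 1.94 ha/h


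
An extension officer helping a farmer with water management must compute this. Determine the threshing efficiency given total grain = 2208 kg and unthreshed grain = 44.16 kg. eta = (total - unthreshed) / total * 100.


eta = (total - unthreshed) / total * 100
    = (2208 - 44.16) / 2208 * 100
    = 2163.84 / 2208 * 100
    = 98%


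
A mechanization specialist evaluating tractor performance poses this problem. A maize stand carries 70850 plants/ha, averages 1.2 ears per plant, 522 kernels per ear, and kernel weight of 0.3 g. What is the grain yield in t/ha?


Y = density * ears * kernels * kw
  = 70850 * 1.2 * 522 * 0.3 g/ha
  = 13314132 g/ha
  = 13314.13 kg/ha = 13.31 t/ha


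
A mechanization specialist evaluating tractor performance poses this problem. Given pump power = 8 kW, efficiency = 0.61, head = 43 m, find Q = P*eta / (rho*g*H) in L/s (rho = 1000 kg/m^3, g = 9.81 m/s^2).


Q = (P * 1000 * eta) / (rho * g * H)
  = (8 * 1000 * 0.61) / (1000 * 9.81 * 43)
  = 4880 / 421830
  = 0.01157 m^3/s = 11.57 L/s


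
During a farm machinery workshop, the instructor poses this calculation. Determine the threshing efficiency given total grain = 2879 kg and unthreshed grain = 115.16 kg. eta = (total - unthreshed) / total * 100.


eta = (total - unthreshed) / total * 100
    = (2879 - 115.16) / 2879 * 100
    = 2763.84 / 2879 * 100
    = 96%


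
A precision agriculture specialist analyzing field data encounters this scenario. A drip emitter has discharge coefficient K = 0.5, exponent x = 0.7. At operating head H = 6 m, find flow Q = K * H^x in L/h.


Q = K * H^x
  = 0.5 * 6^0.7
  = 0.5 * 3.5051
  = 1.75 L/h


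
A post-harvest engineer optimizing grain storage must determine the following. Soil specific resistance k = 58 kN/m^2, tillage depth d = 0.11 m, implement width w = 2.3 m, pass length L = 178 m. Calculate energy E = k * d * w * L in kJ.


E = k * d * w * L
  = 58 * 0.11 * 2.3 * 178
  = 2611.97 kJ


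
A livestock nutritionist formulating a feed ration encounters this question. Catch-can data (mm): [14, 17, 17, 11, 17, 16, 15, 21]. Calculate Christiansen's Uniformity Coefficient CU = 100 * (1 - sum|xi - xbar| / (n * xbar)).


xbar = 128 / 8 = 16
sum|xi - xbar| = 16
CU = 100 * (1 - 16 / (8 * 16))
   = 100 * (1 - 0.1250)
   = 87.50%


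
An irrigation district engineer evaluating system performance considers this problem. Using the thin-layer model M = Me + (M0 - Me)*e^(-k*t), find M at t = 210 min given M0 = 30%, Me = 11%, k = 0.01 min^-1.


M = Me + (M0 - Me) * e^(-k*t)
  = 11 + (30 - 11) * e^(-0.01*210)
  = 11 + 19 * e^(-2.100)
  = 11 + 19 * 0.12246
  = 11 + 2.3267
  = 13.33%


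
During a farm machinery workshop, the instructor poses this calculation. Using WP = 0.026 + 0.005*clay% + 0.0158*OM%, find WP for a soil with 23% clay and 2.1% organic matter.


WP = 0.026 + 0.005*23 + 0.0158*2.1
   = 0.026 + 0.1150 + 0.0332
   = 0.1742


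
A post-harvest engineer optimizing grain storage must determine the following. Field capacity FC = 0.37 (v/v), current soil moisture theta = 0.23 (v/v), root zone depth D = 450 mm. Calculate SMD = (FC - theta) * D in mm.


SMD = (FC - theta) * D
    = (0.37 - 0.23) * 450
    = 0.140 * 450
    = 63 mm


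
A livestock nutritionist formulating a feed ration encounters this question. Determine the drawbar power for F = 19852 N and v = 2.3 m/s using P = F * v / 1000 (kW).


P = F * v / 1000
  = 19852 * 2.3 / 1000
  = 45659.60 / 1000
  = 45.66 kW


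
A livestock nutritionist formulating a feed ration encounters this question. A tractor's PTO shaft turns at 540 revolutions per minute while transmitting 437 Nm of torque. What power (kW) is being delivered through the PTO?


P = 2*pi*n*T / 60000
  = 2*pi * 540 * 437 / 60000
  = 1482706.07 / 60000
  = 24.71 kW


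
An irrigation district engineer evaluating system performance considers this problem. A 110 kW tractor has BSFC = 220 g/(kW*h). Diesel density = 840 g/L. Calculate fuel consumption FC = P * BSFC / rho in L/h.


FC = P * BSFC / rho_fuel
   = 110 * 220 / 840
   = 24200 / 840
   = 28.81 L/h


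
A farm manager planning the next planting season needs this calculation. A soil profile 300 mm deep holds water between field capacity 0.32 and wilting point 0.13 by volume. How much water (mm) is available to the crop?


AW = (FC - WP) * D
   = (0.32 - 0.13) * 300
   = 0.19 * 300
   = 57 mm


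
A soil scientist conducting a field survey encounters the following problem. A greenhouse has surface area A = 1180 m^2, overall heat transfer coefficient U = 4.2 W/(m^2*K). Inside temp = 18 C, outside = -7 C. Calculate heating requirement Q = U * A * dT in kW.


dT = 18 - (-7) = 25 K
Q = U * A * dT
  = 4.2 * 1180 * 25
  = 123900 W = 123.90 kW


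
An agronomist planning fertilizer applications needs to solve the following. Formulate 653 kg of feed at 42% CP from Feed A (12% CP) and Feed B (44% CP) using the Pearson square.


parts_A = CP_b - target = 44 - 42 = 2
parts_B = target - CP_a = 42 - 12 = 30
total_parts = 2 + 30 = 32
Feed A = 653 * 2 / 32 = 40.81 kg
Feed B = 653 * 30 / 32 = 612.19 kg

40.81 kg


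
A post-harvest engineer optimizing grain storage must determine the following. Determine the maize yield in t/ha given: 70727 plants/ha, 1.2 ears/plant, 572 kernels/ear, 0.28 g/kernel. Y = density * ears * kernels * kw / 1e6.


Y = density * ears * kernels * kw
  = 70727 * 1.2 * 572 * 0.28 g/ha
  = 13593163.58 g/ha
  = 13593.16 kg/ha = 13.59 t/ha


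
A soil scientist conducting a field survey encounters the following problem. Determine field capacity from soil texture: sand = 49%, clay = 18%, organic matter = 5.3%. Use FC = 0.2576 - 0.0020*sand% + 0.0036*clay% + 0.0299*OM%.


FC = 0.2576 - 0.0020*49 + 0.0036*18 + 0.0299*5.3
   = 0.2576 - 0.0980 + 0.0648 + 0.1585
   = 0.3829


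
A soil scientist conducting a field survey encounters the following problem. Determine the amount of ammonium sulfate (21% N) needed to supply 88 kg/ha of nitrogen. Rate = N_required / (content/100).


Rate = N_required / (N_content / 100)
     = 88 / (21 / 100)
     = 88 / 0.21
     = 419.05 kg/ha


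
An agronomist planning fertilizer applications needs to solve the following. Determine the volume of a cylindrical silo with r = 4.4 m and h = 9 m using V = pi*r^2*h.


V = pi * r^2 * h
  = pi * 4.4^2 * 9
  = pi * 19.36 * 9
  = 547.39 m^3


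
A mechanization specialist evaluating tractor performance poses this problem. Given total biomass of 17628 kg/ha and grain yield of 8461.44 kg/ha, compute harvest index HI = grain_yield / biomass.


HI = grain_yield / biomass
   = 8461.44 / 17628
   = 0.48


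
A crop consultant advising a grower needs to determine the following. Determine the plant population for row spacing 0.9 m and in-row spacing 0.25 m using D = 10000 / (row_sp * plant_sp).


D = 10000 / (row_sp * plant_sp)
  = 10000 / (0.9 * 0.25)
  = 10000 / 0.2250
  = 44444.44 plants/ha


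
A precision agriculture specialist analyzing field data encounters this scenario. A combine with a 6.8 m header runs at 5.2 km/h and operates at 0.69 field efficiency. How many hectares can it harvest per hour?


C = w * v * eta_f / 10
  = 6.8 * 5.2 * 0.69 / 10
  = 24.40 / 10
  = 2.44 ha/h


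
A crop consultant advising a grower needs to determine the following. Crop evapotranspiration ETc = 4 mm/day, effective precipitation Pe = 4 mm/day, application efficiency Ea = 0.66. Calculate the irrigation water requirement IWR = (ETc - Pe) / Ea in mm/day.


IWR = (ETc - Pe) / Ea
    = (4 - 4) / 0.66
    = 0 / 0.66
    = 0 mm/day


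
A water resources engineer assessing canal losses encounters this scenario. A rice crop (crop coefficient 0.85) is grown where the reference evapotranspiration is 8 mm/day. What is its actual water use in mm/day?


ETc = Kc * ET0
    = 0.85 * 8
    = 6.80 mm/day


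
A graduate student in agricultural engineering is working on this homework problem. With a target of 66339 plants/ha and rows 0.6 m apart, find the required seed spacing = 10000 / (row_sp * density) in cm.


spacing = 10000 / (row_sp * density)
        = 10000 / (0.6 * 66339)
        = 10000 / 39803.40
        = 0.25123 m = 25.12 cm


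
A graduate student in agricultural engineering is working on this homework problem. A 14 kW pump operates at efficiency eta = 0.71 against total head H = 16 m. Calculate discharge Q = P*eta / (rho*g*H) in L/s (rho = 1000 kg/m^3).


Q = (P * 1000 * eta) / (rho * g * H)
  = (14 * 1000 * 0.71) / (1000 * 9.81 * 16)
  = 9940 / 156960
  = 0.06333 m^3/s = 63.33 L/s


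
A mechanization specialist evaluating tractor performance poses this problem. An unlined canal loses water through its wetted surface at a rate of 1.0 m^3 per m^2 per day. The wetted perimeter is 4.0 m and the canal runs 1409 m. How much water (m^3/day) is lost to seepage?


S = C * P * L
  = 1.0 * 4.0 * 1409
  = 5636 m^3/day


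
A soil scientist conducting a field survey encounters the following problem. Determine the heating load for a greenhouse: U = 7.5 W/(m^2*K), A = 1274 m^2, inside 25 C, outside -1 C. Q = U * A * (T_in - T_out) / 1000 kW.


dT = 25 - (-1) = 26 K
Q = U * A * dT
  = 7.5 * 1274 * 26
  = 248430 W = 248.43 kW


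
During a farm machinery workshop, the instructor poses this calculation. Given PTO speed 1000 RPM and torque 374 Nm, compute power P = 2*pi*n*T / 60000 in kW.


P = 2*pi*n*T / 60000
  = 2*pi * 1000 * 374 / 60000
  = 2349911.30 / 60000
  = 39.17 kW


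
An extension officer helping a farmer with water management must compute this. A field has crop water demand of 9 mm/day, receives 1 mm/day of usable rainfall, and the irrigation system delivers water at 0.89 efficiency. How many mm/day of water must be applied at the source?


IWR = (ETc - Pe) / Ea
    = (9 - 1) / 0.89
    = 8 / 0.89
    = 8.99 mm/day


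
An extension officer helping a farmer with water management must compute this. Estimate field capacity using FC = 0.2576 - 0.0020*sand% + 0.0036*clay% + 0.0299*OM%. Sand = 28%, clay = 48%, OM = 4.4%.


FC = 0.2576 - 0.0020*28 + 0.0036*48 + 0.0299*4.4
   = 0.2576 - 0.0560 + 0.1728 + 0.1316
   = 0.5060


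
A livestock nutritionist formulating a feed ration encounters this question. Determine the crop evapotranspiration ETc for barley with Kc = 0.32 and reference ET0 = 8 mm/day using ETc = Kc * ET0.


ETc = Kc * ET0
    = 0.32 * 8
    = 2.56 mm/day


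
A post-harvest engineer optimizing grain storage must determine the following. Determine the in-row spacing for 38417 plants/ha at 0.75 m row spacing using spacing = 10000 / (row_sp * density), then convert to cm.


spacing = 10000 / (row_sp * density)
        = 10000 / (0.75 * 38417)
        = 10000 / 28812.75
        = 0.34707 m = 34.71 cm


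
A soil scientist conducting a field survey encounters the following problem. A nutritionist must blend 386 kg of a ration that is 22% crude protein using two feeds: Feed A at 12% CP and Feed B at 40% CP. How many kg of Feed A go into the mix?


parts_A = CP_b - target = 40 - 22 = 18
parts_B = target - CP_a = 22 - 12 = 10
total_parts = 18 + 10 = 28
Feed A = 386 * 18 / 28 = 248.14 kg
Feed B = 386 * 10 / 28 = 137.86 kg

248.14 kg


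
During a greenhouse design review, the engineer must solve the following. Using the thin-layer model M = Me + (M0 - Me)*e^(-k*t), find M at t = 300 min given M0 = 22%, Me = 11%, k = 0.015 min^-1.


M = Me + (M0 - Me) * e^(-k*t)
  = 11 + (22 - 11) * e^(-0.015*300)
  = 11 + 11 * e^(-4.500)
  = 11 + 11 * 0.01111
  = 11 + 0.1222
  = 11.12%


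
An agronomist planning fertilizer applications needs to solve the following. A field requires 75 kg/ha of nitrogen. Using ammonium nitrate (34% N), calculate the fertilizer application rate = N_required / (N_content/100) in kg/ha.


Rate = N_required / (N_content / 100)
     = 75 / (34 / 100)
     = 75 / 0.34
     = 220.59 kg/ha


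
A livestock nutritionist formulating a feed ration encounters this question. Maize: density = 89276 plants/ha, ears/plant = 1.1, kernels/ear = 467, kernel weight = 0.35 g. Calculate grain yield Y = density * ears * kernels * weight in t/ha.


Y = density * ears * kernels * kw
  = 89276 * 1.1 * 467 * 0.35 g/ha
  = 16051378.42 g/ha
  = 16051.38 kg/ha = 16.05 t/ha


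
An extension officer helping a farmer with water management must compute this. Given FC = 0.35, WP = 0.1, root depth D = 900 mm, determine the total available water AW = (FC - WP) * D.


AW = (FC - WP) * D
   = (0.35 - 0.1) * 900
   = 0.25 * 900
   = 225 mm


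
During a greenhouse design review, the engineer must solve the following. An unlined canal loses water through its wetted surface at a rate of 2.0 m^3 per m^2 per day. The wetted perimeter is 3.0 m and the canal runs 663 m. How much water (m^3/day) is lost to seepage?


S = C * P * L
  = 2.0 * 3.0 * 663
  = 3978 m^3/day


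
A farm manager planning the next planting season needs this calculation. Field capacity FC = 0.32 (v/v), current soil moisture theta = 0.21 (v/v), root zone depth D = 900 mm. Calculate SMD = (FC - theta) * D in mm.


SMD = (FC - theta) * D
    = (0.32 - 0.21) * 900
    = 0.110 * 900
    = 99 mm


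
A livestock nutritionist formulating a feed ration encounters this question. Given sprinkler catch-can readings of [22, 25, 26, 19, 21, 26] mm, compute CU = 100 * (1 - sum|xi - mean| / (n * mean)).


xbar = 139 / 6 = 23.167
sum|xi - xbar| = 15
CU = 100 * (1 - 15 / (6 * 23.167))
   = 100 * (1 - 0.1079)
   = 89.21%


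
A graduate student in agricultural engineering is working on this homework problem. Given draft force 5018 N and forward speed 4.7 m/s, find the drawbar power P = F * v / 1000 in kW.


P = F * v / 1000
  = 5018 * 4.7 / 1000
  = 23584.60 / 1000
  = 23.58 kW


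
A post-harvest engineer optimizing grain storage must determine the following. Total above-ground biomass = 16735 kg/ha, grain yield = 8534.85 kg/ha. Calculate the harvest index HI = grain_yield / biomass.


HI = grain_yield / biomass
   = 8534.85 / 16735
   = 0.51


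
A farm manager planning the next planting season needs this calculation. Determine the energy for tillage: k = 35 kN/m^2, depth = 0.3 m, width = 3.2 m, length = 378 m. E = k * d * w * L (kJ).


E = k * d * w * L
  = 35 * 0.3 * 3.2 * 378
  = 12700.80 kJ


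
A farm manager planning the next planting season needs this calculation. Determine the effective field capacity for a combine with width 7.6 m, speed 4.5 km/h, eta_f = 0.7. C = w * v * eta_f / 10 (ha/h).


C = w * v * eta_f / 10
  = 7.6 * 4.5 * 0.7 / 10
  = 23.94 / 10
  = 2.39 ha/h


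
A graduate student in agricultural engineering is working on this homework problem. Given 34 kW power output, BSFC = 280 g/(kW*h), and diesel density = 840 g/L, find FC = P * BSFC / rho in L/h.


FC = P * BSFC / rho_fuel
   = 34 * 280 / 840
   = 9520 / 840
   = 11.33 L/h


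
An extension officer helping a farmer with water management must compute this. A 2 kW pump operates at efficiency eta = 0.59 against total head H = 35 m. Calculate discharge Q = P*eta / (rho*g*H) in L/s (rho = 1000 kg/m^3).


Q = (P * 1000 * eta) / (rho * g * H)
  = (2 * 1000 * 0.59) / (1000 * 9.81 * 35)
  = 1180 / 343350
  = 0.00344 m^3/s = 3.44 L/s


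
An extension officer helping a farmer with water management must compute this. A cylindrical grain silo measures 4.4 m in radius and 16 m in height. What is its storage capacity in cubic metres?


V = pi * r^2 * h
  = pi * 4.4^2 * 16
  = pi * 19.36 * 16
  = 973.14 m^3


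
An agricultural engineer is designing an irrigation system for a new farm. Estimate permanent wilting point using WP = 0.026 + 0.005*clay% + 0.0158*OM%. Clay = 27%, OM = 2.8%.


WP = 0.026 + 0.005*27 + 0.0158*2.8
   = 0.026 + 0.1350 + 0.0442
   = 0.2052


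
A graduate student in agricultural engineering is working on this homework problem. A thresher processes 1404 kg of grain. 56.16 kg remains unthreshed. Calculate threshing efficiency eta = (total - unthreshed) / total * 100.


eta = (total - unthreshed) / total * 100
    = (1404 - 56.16) / 1404 * 100
    = 1347.84 / 1404 * 100
    = 96%


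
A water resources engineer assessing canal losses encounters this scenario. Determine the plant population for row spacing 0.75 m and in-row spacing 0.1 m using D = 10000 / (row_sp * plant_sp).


D = 10000 / (row_sp * plant_sp)
  = 10000 / (0.75 * 0.1)
  = 10000 / 0.0750
  = 133333.33 plants/ha


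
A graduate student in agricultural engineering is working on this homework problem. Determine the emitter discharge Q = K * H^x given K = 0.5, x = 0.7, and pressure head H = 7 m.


Q = K * H^x
  = 0.5 * 7^0.7
  = 0.5 * 3.9045
  = 1.95 L/h


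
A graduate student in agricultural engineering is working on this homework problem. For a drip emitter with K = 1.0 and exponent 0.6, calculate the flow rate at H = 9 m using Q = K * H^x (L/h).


Q = K * H^x
  = 1.0 * 9^0.6
  = 1.0 * 3.7372
  = 3.74 L/h


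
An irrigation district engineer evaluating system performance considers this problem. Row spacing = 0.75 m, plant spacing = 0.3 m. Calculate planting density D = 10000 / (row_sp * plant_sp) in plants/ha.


D = 10000 / (row_sp * plant_sp)
  = 10000 / (0.75 * 0.3)
  = 10000 / 0.2250
  = 44444.44 plants/ha
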